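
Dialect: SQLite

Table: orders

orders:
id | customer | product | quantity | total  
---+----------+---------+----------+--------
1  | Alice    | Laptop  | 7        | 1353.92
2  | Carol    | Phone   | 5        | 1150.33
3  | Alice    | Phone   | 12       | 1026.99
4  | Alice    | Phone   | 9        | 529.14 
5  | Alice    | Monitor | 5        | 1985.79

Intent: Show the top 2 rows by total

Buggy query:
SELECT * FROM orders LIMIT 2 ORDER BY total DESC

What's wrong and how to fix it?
Bug: ORDER BY cannot follow LIMIT; LIMIT is the final clause

Fix: Swap the clauses: ORDER BY first, then LIMIT

Corrected query:
SELECT * FROM orders ORDER BY total DESC LIMIT 2

Result:
id | customer | product | quantity | total  
---+----------+---------+----------+--------
5  | Alice    | Monitor | 5        | 1985.79
1  | Alice    | Laptop  | 7        | 1353.92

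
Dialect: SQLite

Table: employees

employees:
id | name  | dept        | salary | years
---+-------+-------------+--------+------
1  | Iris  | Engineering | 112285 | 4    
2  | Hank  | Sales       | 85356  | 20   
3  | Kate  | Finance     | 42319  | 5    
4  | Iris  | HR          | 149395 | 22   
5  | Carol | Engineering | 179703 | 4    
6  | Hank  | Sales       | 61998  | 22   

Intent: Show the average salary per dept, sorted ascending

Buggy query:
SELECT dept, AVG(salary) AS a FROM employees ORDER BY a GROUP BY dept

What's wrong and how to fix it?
Bug: ORDER BY appears before GROUP BY; SQL clause order requires GROUP BY first

Fix: Move ORDER BY to the end, after GROUP BY

Corrected query:
SELECT dept, AVG(salary) AS a FROM employees GROUP BY dept ORDER BY a

Result:
dept        | a     
------------+-------
Finance     | 42319 
Sales       | 73677 
Engineering | 145994
HR          | 149395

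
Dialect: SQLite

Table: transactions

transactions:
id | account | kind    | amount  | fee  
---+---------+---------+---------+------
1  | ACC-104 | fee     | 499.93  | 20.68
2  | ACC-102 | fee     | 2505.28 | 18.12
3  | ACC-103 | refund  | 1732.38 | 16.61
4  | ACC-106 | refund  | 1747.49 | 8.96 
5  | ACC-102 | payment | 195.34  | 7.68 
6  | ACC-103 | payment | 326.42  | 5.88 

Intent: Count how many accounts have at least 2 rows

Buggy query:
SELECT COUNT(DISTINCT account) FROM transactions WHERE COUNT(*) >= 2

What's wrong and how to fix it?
Bug: COUNT(*) cannot appear in WHERE; the per-group count doesn't exist yet

Fix: Use a subquery that GROUPs and filters with HAVING, then count its rows

Corrected query:
SELECT COUNT(*) FROM (SELECT account FROM transactions GROUP BY account HAVING COUNT(*) >= 2)

Result:
COUNT(*)
--------
2       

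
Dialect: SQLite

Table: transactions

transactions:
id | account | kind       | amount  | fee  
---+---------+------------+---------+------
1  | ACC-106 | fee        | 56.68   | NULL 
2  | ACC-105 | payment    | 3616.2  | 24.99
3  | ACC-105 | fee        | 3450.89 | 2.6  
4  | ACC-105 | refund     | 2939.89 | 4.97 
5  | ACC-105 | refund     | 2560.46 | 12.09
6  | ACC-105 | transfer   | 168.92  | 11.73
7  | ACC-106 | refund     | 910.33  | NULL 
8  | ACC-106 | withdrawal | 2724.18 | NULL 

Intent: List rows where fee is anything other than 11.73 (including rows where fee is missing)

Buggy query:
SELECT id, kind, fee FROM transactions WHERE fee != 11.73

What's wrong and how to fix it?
Bug: Inequality against NULL is unknown, not true; rows with NULL are dropped

Fix: Handle NULL separately with IS NULL alongside the inequality

Corrected query:
SELECT id, kind, fee FROM transactions WHERE fee != 11.73 OR fee IS NULL

Result:
id | kind       | fee  
---+------------+------
1  | fee        | NULL 
2  | payment    | 24.99
3  | fee        | 2.6  
4  | refund     | 4.97 
5  | refund     | 12.09
7  | refund     | NULL 
8  | withdrawal | NULL 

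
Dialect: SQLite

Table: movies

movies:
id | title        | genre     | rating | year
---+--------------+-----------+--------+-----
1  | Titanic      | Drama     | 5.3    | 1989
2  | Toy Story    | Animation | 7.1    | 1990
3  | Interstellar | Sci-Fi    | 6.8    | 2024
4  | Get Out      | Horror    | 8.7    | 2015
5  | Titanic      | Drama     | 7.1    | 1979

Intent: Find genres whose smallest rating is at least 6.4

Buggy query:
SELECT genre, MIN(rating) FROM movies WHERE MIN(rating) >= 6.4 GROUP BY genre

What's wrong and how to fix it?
Bug: MIN() in WHERE is a misuse of aggregate

Fix: Replace WHERE with HAVING after the GROUP BY

Corrected query:
SELECT genre, MIN(rating) FROM movies GROUP BY genre HAVING MIN(rating) >= 6.4

Result:
genre     | MIN(rating)
----------+------------
Animation | 7.1        
Horror    | 8.7        
Sci-Fi    | 6.8        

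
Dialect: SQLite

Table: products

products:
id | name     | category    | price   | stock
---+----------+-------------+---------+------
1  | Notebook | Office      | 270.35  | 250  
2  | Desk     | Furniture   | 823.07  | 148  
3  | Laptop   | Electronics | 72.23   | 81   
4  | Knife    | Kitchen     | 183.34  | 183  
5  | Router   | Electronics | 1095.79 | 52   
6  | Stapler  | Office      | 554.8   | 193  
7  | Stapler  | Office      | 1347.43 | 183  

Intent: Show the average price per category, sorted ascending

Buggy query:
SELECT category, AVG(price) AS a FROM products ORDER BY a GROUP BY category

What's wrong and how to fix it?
Bug: ORDER BY appears before GROUP BY; SQL clause order requires GROUP BY first

Fix: Move ORDER BY to the end, after GROUP BY

Corrected query:
SELECT category, AVG(price) AS a FROM products GROUP BY category ORDER BY a

Result:
category    | a         
------------+-----------
Kitchen     | 183.34    
Electronics | 584.01    
Office      | 724.193333
Furniture   | 823.07    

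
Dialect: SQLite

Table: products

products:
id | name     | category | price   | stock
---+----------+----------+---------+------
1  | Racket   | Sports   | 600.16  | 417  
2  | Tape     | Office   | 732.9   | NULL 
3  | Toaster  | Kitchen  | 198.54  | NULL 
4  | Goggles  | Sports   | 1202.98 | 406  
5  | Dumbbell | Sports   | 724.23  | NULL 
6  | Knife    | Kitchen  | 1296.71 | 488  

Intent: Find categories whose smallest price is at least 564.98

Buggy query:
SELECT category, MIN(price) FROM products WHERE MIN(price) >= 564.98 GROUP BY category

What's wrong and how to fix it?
Bug: Aggregates like MIN are computed per group after WHERE runs

Fix: Use HAVING for the per-group MIN condition

Corrected query:
SELECT category, MIN(price) FROM products GROUP BY category HAVING MIN(price) >= 564.98

Result:
category | MIN(price)
---------+-----------
Office   | 732.9     
Sports   | 600.16    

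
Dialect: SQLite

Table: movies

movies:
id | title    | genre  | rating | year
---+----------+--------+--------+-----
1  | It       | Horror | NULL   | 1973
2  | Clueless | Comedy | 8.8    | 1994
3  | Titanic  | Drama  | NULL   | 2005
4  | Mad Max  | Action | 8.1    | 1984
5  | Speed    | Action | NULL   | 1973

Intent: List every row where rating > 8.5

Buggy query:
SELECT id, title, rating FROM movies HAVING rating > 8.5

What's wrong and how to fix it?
Bug: HAVING filters the output of aggregation, but this query has no GROUP BY and no aggregate functions, so SQLite rejects it (HAVING clause on a non-aggregate query); the condition here is per row

Fix: Replace HAVING with WHERE since the condition applies to individual rows

Corrected query:
SELECT id, title, rating FROM movies WHERE rating > 8.5

Result:
id | title    | rating
---+----------+-------
2  | Clueless | 8.8   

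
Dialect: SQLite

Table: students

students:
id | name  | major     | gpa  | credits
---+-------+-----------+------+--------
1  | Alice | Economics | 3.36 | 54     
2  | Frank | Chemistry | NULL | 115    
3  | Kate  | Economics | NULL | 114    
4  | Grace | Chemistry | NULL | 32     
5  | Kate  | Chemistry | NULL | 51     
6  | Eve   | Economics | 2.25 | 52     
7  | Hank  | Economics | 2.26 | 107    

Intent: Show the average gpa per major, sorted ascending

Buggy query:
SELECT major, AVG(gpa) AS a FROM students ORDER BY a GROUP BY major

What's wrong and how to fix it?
Bug: ORDER BY appears before GROUP BY; SQL clause order requires GROUP BY first

Fix: Reorder: SELECT … FROM … GROUP BY … ORDER BY …

Corrected query:
SELECT major, AVG(gpa) AS a FROM students GROUP BY major ORDER BY a

Result:
major     | a       
----------+---------
Chemistry | NULL    
Economics | 2.623333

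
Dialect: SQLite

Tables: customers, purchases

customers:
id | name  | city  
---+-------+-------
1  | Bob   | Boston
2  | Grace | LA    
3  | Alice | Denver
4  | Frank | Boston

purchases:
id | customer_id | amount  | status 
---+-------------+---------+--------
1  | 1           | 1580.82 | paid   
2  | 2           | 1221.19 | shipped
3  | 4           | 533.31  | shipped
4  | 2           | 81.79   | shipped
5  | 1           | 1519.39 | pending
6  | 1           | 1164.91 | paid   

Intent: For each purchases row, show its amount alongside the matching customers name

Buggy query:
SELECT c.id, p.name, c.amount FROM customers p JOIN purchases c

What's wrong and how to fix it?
Bug: Missing join condition: each purchases row is matched to all customers rows instead of just its own

Fix: Add ON c.customer_id = p.id to the JOIN

Corrected query:
SELECT c.id, p.name, c.amount FROM customers p JOIN purchases c ON c.customer_id = p.id

Result:
id | name  | amount 
---+-------+--------
1  | Bob   | 1580.82
2  | Grace | 1221.19
3  | Frank | 533.31 
4  | Grace | 81.79  
5  | Bob   | 1519.39
6  | Bob   | 1164.91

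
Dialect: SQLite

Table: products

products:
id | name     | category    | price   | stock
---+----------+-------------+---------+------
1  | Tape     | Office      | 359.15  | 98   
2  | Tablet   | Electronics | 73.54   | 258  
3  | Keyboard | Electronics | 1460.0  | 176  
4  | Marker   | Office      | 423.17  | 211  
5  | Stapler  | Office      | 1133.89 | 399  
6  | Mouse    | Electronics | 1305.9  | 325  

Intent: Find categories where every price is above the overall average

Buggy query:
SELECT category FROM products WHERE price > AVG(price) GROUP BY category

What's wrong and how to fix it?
Bug: WHERE evaluates per row before aggregation, so AVG() is unavailable

Fix: Compute the overall average in a scalar subquery and compare each group's MIN against it in HAVING

Corrected query:
SELECT category FROM products GROUP BY category HAVING MIN(price) > (SELECT AVG(price) FROM products)

Result:
(no rows)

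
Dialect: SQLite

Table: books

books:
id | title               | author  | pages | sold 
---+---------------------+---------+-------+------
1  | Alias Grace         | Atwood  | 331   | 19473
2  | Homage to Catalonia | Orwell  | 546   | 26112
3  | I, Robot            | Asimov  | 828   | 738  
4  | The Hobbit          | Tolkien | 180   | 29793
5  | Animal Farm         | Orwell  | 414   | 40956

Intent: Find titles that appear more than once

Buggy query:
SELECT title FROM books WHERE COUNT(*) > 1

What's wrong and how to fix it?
Bug: COUNT(*) is an aggregate and cannot be used in WHERE

Fix: Group first, then use HAVING for the count condition

Corrected query:
SELECT title FROM books GROUP BY title HAVING COUNT(*) > 1

Result:
(no rows)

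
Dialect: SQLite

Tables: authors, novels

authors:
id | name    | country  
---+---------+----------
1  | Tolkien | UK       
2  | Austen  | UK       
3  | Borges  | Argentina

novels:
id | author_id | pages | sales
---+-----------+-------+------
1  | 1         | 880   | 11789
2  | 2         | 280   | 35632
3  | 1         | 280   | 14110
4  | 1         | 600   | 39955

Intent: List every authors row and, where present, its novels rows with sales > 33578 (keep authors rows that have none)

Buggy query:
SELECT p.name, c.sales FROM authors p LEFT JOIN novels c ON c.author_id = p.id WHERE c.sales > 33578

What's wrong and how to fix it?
Bug: Filtering c.sales in WHERE discards the NULL rows produced by LEFT JOIN, turning it into an inner join

Fix: Move the right-table condition into the ON clause so unmatched parents are kept

Corrected query:
SELECT p.name, c.sales FROM authors p LEFT JOIN novels c ON c.author_id = p.id AND c.sales > 33578

Result:
name    | sales
--------+------
Tolkien | 39955
Austen  | 35632
Borges  | NULL 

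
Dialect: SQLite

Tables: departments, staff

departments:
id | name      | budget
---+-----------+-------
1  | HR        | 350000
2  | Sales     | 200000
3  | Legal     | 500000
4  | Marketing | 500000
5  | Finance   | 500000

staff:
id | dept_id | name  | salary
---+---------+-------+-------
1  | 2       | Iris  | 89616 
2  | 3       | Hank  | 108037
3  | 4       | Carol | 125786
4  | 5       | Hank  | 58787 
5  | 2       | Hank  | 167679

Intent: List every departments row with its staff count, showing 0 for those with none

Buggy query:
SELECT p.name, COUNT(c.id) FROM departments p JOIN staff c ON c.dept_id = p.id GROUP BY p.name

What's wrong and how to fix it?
Bug: INNER JOIN drops departments rows that have no matching staff rows

Fix: Use LEFT JOIN so parents without children still appear (COUNT(c.id) gives 0)

Corrected query:
SELECT p.name, COUNT(c.id) FROM departments p LEFT JOIN staff c ON c.dept_id = p.id GROUP BY p.name

Result:
name      | COUNT(c.id)
----------+------------
Finance   | 1          
HR        | 0          
Legal     | 1          
Marketing | 1          
Sales     | 2          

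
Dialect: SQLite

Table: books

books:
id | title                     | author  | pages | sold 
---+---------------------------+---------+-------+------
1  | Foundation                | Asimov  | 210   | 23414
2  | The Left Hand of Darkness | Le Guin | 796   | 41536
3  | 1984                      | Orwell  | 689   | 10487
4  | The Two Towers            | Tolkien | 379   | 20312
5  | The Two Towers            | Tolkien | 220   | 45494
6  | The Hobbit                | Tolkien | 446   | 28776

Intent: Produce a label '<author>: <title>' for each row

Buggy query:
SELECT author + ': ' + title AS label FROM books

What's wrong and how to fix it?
Bug: '+' is numeric addition; on text columns SQLite converts them to 0 instead of concatenating

Fix: Use the || operator for string concatenation

Corrected query:
SELECT author || ': ' || title AS label FROM books

Result:
label                             
----------------------------------
Asimov: Foundation                
Le Guin: The Left Hand of Darkness
Orwell: 1984                      
Tolkien: The Two Towers           
Tolkien: The Two Towers           
Tolkien: The Hobbit               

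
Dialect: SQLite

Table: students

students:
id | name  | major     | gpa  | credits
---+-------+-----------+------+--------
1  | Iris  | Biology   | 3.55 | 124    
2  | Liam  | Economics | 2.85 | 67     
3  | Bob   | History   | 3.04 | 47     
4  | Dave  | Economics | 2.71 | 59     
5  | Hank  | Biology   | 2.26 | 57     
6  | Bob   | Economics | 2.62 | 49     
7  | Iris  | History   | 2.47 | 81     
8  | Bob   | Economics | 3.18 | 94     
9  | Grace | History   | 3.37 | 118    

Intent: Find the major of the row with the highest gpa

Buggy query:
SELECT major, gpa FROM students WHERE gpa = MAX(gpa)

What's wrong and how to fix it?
Bug: MAX(gpa) is an aggregate and cannot be used directly in WHERE

Fix: Wrap MAX in a scalar subquery so WHERE compares against a single value

Corrected query:
SELECT major, gpa FROM students WHERE gpa = (SELECT MAX(gpa) FROM students)

Result:
major   | gpa 
--------+-----
Biology | 3.55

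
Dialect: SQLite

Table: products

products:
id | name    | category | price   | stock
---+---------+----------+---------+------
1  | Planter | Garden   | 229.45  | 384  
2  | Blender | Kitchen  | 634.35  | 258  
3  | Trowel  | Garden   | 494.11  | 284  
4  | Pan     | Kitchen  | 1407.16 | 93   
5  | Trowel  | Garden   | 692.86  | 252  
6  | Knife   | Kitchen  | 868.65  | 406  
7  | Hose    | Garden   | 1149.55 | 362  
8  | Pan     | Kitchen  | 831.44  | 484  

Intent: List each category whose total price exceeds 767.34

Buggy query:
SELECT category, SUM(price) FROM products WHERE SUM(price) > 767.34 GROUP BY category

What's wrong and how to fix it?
Bug: SUM(price) is an aggregate, but WHERE filters rows before aggregation

Fix: Move the aggregate condition to a HAVING clause

Corrected query:
SELECT category, SUM(price) FROM products GROUP BY category HAVING SUM(price) > 767.34

Result:
category | SUM(price)
---------+-----------
Garden   | 2565.97   
Kitchen  | 3741.6    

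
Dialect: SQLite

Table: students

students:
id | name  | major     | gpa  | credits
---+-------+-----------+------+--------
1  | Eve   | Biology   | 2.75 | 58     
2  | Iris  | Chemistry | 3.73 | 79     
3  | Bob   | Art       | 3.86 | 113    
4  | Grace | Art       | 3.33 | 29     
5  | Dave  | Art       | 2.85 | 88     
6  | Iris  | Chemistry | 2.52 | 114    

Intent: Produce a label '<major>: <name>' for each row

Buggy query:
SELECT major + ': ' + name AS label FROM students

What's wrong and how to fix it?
Bug: SQLite uses || for string concatenation; + coerces text to numbers (yielding 0)

Fix: Replace + with || to concatenate text

Corrected query:
SELECT major || ': ' || name AS label FROM students

Result:
label          
---------------
Biology: Eve   
Chemistry: Iris
Art: Bob       
Art: Grace     
Art: Dave      
Chemistry: Iris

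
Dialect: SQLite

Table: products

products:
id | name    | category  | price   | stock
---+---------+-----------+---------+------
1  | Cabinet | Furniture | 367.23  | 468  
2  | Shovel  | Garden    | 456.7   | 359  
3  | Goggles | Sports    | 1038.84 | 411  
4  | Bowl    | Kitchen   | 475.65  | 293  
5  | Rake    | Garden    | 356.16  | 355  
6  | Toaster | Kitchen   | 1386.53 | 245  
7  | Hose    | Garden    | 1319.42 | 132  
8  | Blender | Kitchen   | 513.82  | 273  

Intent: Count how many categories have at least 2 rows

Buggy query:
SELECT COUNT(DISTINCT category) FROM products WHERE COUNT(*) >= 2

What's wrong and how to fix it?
Bug: WHERE filters individual rows, not groups, so a group-level COUNT is invalid there

Fix: Group first with HAVING COUNT(*) >= 2, then COUNT the resulting groups

Corrected query:
SELECT COUNT(*) FROM (SELECT category FROM products GROUP BY category HAVING COUNT(*) >= 2)

Result:
COUNT(*)
--------
2       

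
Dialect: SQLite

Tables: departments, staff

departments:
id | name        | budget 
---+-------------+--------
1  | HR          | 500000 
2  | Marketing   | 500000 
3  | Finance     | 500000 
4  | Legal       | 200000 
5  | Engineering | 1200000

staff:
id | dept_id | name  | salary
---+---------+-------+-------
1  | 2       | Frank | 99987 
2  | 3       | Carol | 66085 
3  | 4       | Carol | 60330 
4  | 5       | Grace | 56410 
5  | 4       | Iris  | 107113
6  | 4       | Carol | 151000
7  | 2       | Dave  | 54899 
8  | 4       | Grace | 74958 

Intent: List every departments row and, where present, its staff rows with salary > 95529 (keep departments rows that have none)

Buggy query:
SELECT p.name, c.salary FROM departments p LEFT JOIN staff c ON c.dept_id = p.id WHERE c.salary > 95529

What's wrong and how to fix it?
Bug: A WHERE condition on the right-hand table after LEFT JOIN drops unmatched parents

Fix: Move the right-table condition into the ON clause so unmatched parents are kept

Corrected query:
SELECT p.name, c.salary FROM departments p LEFT JOIN staff c ON c.dept_id = p.id AND c.salary > 95529

Result:
name        | salary
------------+-------
HR          | NULL  
Marketing   | 99987 
Finance     | NULL  
Legal       | 107113
Legal       | 151000
Engineering | NULL  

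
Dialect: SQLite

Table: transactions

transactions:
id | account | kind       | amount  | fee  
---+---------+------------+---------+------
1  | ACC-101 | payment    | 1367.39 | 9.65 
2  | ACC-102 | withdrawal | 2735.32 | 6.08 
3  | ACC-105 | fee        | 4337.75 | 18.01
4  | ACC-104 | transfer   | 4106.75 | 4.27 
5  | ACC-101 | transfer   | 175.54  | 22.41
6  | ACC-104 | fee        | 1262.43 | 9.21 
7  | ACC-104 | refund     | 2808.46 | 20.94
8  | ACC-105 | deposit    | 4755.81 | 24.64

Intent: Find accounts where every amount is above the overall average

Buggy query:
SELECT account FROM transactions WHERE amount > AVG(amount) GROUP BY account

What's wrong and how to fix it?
Bug: WHERE evaluates per row before aggregation, so AVG() is unavailable

Fix: Use a subquery for AVG and a HAVING MIN(...) filter so the condition holds for every row in the group

Corrected query:
SELECT account FROM transactions GROUP BY account HAVING MIN(amount) > (SELECT AVG(amount) FROM transactions)

Result:
account
-------
ACC-102
ACC-105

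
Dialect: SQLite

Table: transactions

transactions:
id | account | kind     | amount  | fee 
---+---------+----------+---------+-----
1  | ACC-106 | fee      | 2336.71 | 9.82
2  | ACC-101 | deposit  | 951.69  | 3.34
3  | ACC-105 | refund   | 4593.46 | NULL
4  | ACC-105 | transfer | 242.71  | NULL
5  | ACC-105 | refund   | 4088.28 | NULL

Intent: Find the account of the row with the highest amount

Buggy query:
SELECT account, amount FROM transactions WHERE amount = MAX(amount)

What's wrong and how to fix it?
Bug: MAX(amount) is an aggregate and cannot be used directly in WHERE

Fix: Wrap MAX in a scalar subquery so WHERE compares against a single value

Corrected query:
SELECT account, amount FROM transactions WHERE amount = (SELECT MAX(amount) FROM transactions)

Result:
account | amount 
--------+--------
ACC-105 | 4593.46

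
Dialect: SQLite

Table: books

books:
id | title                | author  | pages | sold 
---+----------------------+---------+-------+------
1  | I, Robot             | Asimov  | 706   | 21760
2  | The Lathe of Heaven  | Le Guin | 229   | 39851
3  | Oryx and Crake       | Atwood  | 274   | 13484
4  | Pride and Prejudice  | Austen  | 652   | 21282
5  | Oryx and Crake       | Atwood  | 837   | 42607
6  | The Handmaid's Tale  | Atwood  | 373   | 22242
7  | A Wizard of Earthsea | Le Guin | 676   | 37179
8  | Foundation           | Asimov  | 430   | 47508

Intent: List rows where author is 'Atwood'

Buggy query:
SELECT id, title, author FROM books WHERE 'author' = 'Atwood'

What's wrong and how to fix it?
Bug: 'author' in single quotes is a string literal, not the column; the comparison is literal-vs-literal and never true

Fix: Remove the quotes around the column name (or use double quotes for an identifier)

Corrected query:
SELECT id, title, author FROM books WHERE author = 'Atwood'

Result:
id | title               | author
---+---------------------+-------
3  | Oryx and Crake      | Atwood
5  | Oryx and Crake      | Atwood
6  | The Handmaid's Tale | Atwood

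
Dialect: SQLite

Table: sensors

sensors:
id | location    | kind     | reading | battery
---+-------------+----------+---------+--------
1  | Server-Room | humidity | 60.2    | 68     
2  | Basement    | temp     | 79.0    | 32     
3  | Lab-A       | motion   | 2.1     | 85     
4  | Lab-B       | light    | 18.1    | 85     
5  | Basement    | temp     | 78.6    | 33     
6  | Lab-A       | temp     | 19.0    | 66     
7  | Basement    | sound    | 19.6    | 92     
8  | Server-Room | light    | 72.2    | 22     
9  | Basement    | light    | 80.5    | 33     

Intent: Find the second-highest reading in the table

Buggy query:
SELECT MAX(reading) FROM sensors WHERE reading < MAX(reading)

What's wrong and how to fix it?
Bug: The inner MAX is an aggregate inside WHERE, which is not allowed

Fix: Compute the overall MAX in a subquery, then take MAX of rows below it

Corrected query:
SELECT MAX(reading) FROM sensors WHERE reading < (SELECT MAX(reading) FROM sensors)

Result:
MAX(reading)
------------
79          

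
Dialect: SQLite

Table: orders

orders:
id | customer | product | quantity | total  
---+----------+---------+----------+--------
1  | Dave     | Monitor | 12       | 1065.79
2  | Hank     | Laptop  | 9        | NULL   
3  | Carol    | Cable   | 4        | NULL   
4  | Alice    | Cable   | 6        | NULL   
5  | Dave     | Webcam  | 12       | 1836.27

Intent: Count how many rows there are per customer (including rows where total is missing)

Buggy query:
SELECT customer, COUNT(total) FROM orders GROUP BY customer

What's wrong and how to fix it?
Bug: COUNT(column) counts non-NULL values only; rows with NULL total aren't counted

Fix: Replace COUNT(total) with COUNT(*)

Corrected query:
SELECT customer, COUNT(*) FROM orders GROUP BY customer

Result:
customer | COUNT(*)
---------+---------
Alice    | 1       
Carol    | 1       
Dave     | 2       
Hank     | 1       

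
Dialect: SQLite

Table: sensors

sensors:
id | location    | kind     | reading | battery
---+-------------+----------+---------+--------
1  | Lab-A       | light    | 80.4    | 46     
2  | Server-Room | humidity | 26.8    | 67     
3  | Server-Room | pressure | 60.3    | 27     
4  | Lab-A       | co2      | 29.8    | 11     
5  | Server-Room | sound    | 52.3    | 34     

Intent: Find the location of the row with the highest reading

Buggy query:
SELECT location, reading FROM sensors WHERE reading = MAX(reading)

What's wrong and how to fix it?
Bug: WHERE is evaluated per row; an aggregate over the whole table isn't defined there

Fix: Wrap MAX in a scalar subquery so WHERE compares against a single value

Corrected query:
SELECT location, reading FROM sensors WHERE reading = (SELECT MAX(reading) FROM sensors)

Result:
location | reading
---------+--------
Lab-A    | 80.4   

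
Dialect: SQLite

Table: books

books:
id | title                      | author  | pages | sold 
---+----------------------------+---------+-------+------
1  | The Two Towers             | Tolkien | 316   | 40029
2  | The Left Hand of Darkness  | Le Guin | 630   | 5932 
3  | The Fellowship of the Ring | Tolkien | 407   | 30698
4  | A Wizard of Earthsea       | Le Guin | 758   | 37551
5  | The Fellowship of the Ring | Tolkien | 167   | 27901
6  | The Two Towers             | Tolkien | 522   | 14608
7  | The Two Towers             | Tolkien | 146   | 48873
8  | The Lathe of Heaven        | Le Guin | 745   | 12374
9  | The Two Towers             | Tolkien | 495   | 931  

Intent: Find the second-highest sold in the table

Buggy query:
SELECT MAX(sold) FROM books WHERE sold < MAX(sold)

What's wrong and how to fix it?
Bug: The inner MAX is an aggregate inside WHERE, which is not allowed

Fix: Put the inner MAX in a scalar subquery

Corrected query:
SELECT MAX(sold) FROM books WHERE sold < (SELECT MAX(sold) FROM books)

Result:
MAX(sold)
---------
40029    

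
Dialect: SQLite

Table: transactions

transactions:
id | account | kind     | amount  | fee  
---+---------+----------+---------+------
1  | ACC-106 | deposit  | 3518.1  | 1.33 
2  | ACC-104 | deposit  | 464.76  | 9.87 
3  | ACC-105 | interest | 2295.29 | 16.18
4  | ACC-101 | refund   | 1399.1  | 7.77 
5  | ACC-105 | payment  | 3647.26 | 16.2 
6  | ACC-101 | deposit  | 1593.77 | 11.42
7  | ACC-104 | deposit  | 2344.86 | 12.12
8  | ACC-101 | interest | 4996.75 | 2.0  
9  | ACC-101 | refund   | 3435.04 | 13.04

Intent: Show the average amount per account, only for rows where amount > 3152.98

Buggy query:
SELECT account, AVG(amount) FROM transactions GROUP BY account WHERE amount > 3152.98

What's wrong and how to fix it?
Bug: Row-level WHERE must come before GROUP BY in the clause order

Fix: Place WHERE between FROM and GROUP BY

Corrected query:
SELECT account, AVG(amount) FROM transactions WHERE amount > 3152.98 GROUP BY account

Result:
account | AVG(amount)
--------+------------
ACC-101 | 4215.895   
ACC-105 | 3647.26    
ACC-106 | 3518.1     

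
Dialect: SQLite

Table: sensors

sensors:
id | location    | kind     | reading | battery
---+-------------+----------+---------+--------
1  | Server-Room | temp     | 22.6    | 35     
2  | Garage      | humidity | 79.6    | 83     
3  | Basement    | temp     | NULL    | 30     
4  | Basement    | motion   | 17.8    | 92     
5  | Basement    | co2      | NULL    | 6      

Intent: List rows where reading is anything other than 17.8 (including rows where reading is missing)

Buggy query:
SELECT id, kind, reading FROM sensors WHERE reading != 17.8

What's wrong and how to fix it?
Bug: Inequality against NULL is unknown, not true; rows with NULL are dropped

Fix: Add an explicit OR reading IS NULL to include the missing-value rows

Corrected query:
SELECT id, kind, reading FROM sensors WHERE reading != 17.8 OR reading IS NULL

Result:
id | kind     | reading
---+----------+--------
1  | temp     | 22.6   
2  | humidity | 79.6   
3  | temp     | NULL   
5  | co2      | NULL   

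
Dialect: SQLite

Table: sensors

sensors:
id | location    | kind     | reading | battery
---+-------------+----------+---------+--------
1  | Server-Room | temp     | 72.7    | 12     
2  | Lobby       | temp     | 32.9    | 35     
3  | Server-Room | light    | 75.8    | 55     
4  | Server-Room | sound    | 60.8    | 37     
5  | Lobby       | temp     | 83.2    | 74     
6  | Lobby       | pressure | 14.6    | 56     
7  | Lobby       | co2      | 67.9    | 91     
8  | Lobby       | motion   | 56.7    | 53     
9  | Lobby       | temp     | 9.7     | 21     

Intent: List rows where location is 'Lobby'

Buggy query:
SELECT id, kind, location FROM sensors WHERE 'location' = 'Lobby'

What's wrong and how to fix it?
Bug: Single quotes denote string literals in SQL; the column name is being compared as a constant string

Fix: Remove the quotes around the column name (or use double quotes for an identifier)

Corrected query:
SELECT id, kind, location FROM sensors WHERE location = 'Lobby'

Result:
id | kind     | location
---+----------+---------
2  | temp     | Lobby   
5  | temp     | Lobby   
6  | pressure | Lobby   
7  | co2      | Lobby   
8  | motion   | Lobby   
9  | temp     | Lobby   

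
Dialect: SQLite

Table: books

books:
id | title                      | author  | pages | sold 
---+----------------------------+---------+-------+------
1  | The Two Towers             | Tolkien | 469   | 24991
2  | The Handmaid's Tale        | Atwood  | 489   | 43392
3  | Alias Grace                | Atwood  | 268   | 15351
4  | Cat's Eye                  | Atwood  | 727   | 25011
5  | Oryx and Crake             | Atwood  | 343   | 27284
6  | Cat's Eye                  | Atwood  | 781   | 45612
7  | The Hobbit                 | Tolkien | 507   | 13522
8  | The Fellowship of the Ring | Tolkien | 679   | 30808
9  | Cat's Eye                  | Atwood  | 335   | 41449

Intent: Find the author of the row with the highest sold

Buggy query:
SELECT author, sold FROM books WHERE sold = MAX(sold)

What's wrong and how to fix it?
Bug: MAX(sold) is an aggregate and cannot be used directly in WHERE

Fix: Wrap MAX in a scalar subquery so WHERE compares against a single value

Corrected query:
SELECT author, sold FROM books WHERE sold = (SELECT MAX(sold) FROM books)

Result:
author | sold 
-------+------
Atwood | 45612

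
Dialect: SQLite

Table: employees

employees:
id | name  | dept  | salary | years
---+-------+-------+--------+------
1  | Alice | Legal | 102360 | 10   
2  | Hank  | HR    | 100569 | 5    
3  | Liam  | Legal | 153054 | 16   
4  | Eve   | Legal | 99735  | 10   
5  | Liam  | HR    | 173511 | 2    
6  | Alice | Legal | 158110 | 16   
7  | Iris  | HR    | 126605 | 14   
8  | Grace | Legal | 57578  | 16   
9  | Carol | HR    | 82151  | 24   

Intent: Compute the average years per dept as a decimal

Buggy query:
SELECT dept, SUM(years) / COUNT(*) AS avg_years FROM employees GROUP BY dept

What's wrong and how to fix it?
Bug: Both operands are integers, so '/' performs integer division and truncates

Fix: Cast one side to REAL so the division keeps the fractional part

Corrected query:
SELECT dept, SUM(years) * 1.0 / COUNT(*) AS avg_years FROM employees GROUP BY dept

Result:
dept  | avg_years
------+----------
HR    | 11.25    
Legal | 13.6     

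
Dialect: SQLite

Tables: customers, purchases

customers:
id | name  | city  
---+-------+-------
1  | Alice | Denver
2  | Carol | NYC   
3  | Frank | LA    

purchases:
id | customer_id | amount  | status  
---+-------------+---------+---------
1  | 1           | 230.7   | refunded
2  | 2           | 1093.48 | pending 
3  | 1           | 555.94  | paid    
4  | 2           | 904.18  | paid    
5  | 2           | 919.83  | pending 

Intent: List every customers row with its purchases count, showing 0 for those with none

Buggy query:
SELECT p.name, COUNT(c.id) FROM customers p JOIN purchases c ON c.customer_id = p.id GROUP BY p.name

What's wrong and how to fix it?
Bug: INNER JOIN drops customers rows that have no matching purchases rows

Fix: Switch to LEFT JOIN to retain unmatched parent rows

Corrected query:
SELECT p.name, COUNT(c.id) FROM customers p LEFT JOIN purchases c ON c.customer_id = p.id GROUP BY p.name

Result:
name  | COUNT(c.id)
------+------------
Alice | 2          
Carol | 3          
Frank | 0          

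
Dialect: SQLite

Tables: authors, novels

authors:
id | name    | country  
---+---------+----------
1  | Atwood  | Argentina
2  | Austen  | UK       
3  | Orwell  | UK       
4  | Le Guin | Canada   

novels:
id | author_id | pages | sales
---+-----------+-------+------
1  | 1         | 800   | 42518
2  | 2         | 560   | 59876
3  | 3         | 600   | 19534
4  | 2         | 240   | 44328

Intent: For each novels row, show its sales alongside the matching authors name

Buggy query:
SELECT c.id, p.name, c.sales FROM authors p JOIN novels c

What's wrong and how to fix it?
Bug: JOIN with no ON clause produces a cartesian product; every novels row pairs with every authors row

Fix: Specify the join condition linking the foreign key to the parent id

Corrected query:
SELECT c.id, p.name, c.sales FROM authors p JOIN novels c ON c.author_id = p.id

Result:
id | name   | sales
---+--------+------
1  | Atwood | 42518
2  | Austen | 59876
3  | Orwell | 19534
4  | Austen | 44328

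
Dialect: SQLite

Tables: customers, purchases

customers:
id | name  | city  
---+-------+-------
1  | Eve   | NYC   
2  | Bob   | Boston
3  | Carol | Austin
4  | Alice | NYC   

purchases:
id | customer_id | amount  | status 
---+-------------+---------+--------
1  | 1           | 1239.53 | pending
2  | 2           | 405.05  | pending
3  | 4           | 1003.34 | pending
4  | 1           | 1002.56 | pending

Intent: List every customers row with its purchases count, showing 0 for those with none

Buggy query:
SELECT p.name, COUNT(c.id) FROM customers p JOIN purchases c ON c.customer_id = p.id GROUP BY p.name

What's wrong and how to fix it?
Bug: An inner join excludes parents with zero children

Fix: Use LEFT JOIN so parents without children still appear (COUNT(c.id) gives 0)

Corrected query:
SELECT p.name, COUNT(c.id) FROM customers p LEFT JOIN purchases c ON c.customer_id = p.id GROUP BY p.name

Result:
name  | COUNT(c.id)
------+------------
Alice | 1          
Bob   | 1          
Carol | 0          
Eve   | 2          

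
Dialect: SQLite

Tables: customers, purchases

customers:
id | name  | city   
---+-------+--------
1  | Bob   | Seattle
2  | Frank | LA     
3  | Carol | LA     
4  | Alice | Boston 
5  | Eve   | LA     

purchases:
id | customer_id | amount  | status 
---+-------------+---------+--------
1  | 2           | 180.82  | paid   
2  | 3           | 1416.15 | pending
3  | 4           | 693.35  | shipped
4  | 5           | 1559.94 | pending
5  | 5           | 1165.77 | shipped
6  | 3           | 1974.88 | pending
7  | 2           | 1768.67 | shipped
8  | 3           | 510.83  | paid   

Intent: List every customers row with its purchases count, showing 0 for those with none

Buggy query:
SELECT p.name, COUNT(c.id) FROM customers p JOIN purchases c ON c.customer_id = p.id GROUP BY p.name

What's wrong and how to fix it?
Bug: An inner join excludes parents with zero children

Fix: Use LEFT JOIN so parents without children still appear (COUNT(c.id) gives 0)

Corrected query:
SELECT p.name, COUNT(c.id) FROM customers p LEFT JOIN purchases c ON c.customer_id = p.id GROUP BY p.name

Result:
name  | COUNT(c.id)
------+------------
Alice | 1          
Bob   | 0          
Carol | 3          
Eve   | 2          
Frank | 2          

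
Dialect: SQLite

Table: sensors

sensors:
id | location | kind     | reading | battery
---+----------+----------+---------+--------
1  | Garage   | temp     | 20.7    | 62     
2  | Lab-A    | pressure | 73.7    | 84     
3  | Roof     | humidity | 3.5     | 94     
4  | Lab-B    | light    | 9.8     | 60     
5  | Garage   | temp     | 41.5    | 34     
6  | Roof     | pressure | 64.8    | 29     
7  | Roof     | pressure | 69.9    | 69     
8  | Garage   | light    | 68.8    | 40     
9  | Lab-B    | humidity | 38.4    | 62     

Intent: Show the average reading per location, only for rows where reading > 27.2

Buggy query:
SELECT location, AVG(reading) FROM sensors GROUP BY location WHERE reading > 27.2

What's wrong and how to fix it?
Bug: WHERE cannot follow GROUP BY

Fix: Move the WHERE clause before GROUP BY

Corrected query:
SELECT location, AVG(reading) FROM sensors WHERE reading > 27.2 GROUP BY location

Result:
location | AVG(reading)
---------+-------------
Garage   | 55.15       
Lab-A    | 73.7        
Lab-B    | 38.4        
Roof     | 67.35       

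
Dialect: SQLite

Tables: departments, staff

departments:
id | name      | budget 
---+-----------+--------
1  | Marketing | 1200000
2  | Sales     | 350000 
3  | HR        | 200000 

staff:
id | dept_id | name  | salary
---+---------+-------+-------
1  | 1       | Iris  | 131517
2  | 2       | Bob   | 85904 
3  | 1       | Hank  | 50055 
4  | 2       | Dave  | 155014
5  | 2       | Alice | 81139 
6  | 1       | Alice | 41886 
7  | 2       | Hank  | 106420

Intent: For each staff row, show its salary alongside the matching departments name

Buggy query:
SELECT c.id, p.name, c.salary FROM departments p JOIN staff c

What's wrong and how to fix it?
Bug: Missing join condition: each staff row is matched to all departments rows instead of just its own

Fix: Specify the join condition linking the foreign key to the parent id

Corrected query:
SELECT c.id, p.name, c.salary FROM departments p JOIN staff c ON c.dept_id = p.id

Result:
id | name      | salary
---+-----------+-------
1  | Marketing | 131517
2  | Sales     | 85904 
3  | Marketing | 50055 
4  | Sales     | 155014
5  | Sales     | 81139 
6  | Marketing | 41886 
7  | Sales     | 106420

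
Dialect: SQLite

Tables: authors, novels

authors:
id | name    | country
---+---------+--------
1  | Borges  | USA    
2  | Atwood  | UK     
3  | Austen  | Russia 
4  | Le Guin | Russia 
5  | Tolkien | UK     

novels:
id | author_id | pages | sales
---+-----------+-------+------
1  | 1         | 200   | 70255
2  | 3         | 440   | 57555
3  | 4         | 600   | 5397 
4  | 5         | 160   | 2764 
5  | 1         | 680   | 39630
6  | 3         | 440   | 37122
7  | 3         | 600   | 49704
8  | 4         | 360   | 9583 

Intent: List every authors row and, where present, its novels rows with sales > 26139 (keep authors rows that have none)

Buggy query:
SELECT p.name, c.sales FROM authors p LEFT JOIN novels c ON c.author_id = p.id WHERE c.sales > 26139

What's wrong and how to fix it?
Bug: A WHERE condition on the right-hand table after LEFT JOIN drops unmatched parents

Fix: Put 'c.sales > 26139' in the JOIN's ON clause instead of WHERE

Corrected query:
SELECT p.name, c.sales FROM authors p LEFT JOIN novels c ON c.author_id = p.id AND c.sales > 26139

Result:
name    | sales
--------+------
Borges  | 39630
Borges  | 70255
Atwood  | NULL 
Austen  | 37122
Austen  | 49704
Austen  | 57555
Le Guin | NULL 
Tolkien | NULL 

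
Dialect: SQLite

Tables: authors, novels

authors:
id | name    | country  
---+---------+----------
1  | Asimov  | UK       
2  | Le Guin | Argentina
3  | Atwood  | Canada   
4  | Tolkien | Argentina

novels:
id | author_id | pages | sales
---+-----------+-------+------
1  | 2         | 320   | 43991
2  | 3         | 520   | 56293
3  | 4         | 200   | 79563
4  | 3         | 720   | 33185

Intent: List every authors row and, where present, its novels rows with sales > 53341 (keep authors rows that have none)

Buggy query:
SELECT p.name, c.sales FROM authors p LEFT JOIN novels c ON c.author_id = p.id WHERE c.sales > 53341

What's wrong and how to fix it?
Bug: Filtering c.sales in WHERE discards the NULL rows produced by LEFT JOIN, turning it into an inner join

Fix: Put 'c.sales > 53341' in the JOIN's ON clause instead of WHERE

Corrected query:
SELECT p.name, c.sales FROM authors p LEFT JOIN novels c ON c.author_id = p.id AND c.sales > 53341

Result:
name    | sales
--------+------
Asimov  | NULL 
Le Guin | NULL 
Atwood  | 56293
Tolkien | 79563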